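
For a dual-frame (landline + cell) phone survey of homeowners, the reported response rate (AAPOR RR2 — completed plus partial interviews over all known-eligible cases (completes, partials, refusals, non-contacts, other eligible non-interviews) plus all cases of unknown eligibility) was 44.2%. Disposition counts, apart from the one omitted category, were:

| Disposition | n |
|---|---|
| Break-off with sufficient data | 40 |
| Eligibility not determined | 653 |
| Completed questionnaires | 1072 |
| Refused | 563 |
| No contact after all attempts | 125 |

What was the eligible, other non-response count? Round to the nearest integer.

63

Top: 1072 + 40 = 1112
RR2 = 1112 / D = 0.442
D = 1112 / 0.442 = 2515.8
Rest of base = 2453
eligible, other non-response = 2515.8 − 2453 ≈ 63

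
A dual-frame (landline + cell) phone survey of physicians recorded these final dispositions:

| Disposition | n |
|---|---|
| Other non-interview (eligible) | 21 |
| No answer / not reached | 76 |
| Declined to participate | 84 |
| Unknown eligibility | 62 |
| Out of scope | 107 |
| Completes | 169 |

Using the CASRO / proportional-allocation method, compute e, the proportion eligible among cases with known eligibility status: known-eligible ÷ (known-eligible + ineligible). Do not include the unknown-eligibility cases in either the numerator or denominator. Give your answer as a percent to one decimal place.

Determined eligible = 169 + 84 + 76 + 21 = 350
e = 350 / (350 + 107) = 350 / 457 = 0.7659

76.6%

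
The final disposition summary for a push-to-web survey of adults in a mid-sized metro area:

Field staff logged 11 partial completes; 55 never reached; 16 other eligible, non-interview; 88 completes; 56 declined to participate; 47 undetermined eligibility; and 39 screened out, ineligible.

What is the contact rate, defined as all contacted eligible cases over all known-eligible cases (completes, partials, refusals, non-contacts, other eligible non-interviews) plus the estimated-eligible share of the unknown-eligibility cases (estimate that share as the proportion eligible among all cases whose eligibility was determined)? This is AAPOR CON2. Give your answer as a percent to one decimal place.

64.3%

Numerator = 88 + 11 + 56 + 16 = 171
Determined eligible = 88 + 11 + 56 + 55 + 16 = 226
e = 226 / (226 + 39) = 226 / 265 = 0.8528
Estimated eligible among unknowns = 0.8528 × 47 = 40.08
Denom = 226 + 40.08 = 266.08
CON2 = 171 / 266.08 = 0.6427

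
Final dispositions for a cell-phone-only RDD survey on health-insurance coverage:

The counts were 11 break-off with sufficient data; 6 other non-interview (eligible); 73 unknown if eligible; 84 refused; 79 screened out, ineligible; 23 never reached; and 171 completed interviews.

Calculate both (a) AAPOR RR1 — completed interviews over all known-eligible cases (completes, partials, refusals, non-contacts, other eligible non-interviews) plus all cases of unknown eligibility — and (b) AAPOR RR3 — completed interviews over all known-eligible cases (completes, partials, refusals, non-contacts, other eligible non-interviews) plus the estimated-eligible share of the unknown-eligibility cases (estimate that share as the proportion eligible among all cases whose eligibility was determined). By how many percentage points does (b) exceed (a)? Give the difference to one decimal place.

2.0

Top → 171
Base → 171 + 11 + 84 + 23 + 6 + 73 = 368
RR1 = 171 / 368 = 0.4647
Known eligible → 171 + 11 + 84 + 23 + 6 = 295
e = 295 / (295 + 79) = 295 / 374 = 0.7888
e × U → 0.7888 × 73 = 57.58
Base → 295 + 57.58 = 352.58
RR3 = 171 / 352.58 = 0.4850
Difference = 48.50 − 46.47 = 2.03 percentage points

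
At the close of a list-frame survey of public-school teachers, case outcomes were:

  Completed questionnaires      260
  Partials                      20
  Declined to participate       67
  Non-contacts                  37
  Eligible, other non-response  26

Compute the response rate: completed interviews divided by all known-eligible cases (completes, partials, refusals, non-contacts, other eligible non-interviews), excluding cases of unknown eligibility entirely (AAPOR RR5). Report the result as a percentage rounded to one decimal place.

Numerator = 260
Base = 260 + 20 + 67 + 37 + 26 = 410
RR5 = 260 / 410 = 0.6341

63.4%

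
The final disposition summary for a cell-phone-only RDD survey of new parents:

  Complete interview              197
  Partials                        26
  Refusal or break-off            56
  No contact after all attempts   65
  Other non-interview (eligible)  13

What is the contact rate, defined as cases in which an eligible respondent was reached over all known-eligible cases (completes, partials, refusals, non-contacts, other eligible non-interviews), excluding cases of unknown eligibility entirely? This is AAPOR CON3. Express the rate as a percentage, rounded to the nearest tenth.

81.8%

Numerator: 197 + 26 + 56 + 13 = 292
Denom: 197 + 26 + 56 + 65 + 13 = 357
CON3 = 292 / 357 = 0.8179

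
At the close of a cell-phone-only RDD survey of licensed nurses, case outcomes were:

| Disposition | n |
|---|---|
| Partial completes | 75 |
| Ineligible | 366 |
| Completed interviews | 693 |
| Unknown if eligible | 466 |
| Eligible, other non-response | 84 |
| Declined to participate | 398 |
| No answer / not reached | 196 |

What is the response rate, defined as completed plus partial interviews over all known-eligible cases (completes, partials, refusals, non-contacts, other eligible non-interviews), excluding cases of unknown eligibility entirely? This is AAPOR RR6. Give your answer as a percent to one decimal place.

Numerator → 693 + 75 = 768
Denom → 693 + 75 + 398 + 196 + 84 = 1446
RR6 = 768 / 1446 = 0.5311

53.1%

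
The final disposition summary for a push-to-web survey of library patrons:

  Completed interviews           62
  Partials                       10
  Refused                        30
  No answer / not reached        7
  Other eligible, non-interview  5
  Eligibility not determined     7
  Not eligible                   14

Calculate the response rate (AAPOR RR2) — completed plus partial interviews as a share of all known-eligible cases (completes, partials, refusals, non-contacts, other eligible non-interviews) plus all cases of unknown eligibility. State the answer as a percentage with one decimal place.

Num: 62 + 10 = 72
Base: 62 + 10 + 30 + 7 + 5 + 7 = 121
RR2 = 72 / 121 = 0.5950

59.5%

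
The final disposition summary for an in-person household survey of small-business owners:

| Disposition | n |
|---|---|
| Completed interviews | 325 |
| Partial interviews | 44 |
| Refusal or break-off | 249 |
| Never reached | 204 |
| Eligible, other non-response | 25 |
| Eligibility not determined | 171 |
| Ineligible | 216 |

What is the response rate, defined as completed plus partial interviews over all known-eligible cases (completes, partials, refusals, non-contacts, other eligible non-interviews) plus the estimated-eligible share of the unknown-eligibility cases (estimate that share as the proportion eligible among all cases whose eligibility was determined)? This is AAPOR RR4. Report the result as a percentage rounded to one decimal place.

Numerator: 325 + 44 = 369
Eligible (known): 325 + 44 + 249 + 204 + 25 = 847
e = 847 / (847 + 216) = 847 / 1063 = 0.7968
e × U: 0.7968 × 171 = 136.25
Base: 847 + 136.25 = 983.25
RR4 = 369 / 983.25 = 0.3753

37.5%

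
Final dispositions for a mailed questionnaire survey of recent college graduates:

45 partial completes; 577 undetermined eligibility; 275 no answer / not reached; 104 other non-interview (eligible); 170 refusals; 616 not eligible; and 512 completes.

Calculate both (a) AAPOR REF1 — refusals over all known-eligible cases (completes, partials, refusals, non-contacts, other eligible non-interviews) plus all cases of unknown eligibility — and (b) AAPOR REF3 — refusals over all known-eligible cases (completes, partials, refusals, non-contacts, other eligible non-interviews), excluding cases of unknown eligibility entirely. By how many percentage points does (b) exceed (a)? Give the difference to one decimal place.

Numerator → 170
Denom → 512 + 45 + 170 + 275 + 104 + 577 = 1683
REF1 = 170 / 1683 = 0.1010
Denom → 512 + 45 + 170 + 275 + 104 = 1106
REF3 = 170 / 1106 = 0.1537
Difference = 15.37 − 10.10 = 5.27 percentage points

5.3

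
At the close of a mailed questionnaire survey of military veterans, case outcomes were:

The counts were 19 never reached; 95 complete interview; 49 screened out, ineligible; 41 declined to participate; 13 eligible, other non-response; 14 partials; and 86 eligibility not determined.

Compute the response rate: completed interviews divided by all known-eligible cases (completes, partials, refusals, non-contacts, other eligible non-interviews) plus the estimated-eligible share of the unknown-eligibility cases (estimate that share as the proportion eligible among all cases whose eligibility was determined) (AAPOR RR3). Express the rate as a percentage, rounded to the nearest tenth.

Top = 95
Determined eligible = 95 + 14 + 41 + 19 + 13 = 182
e = 182 / (182 + 49) = 182 / 231 = 0.7879
Estimated eligible among unknowns = 0.7879 × 86 = 67.76
Base = 182 + 67.76 = 249.76
RR3 = 95 / 249.76 = 0.3804

38.0%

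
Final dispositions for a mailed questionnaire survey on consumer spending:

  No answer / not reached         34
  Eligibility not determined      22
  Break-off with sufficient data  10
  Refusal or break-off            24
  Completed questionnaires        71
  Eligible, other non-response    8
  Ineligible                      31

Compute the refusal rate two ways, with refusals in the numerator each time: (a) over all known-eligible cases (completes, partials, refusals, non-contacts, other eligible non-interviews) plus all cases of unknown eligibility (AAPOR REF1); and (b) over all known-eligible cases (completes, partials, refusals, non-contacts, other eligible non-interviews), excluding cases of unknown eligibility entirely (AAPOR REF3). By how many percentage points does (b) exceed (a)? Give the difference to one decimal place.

2.1

Top: 24
Base: 71 + 10 + 24 + 34 + 8 + 22 = 169
REF1 = 24 / 169 = 0.1420
Base: 71 + 10 + 24 + 34 + 8 = 147
REF3 = 24 / 147 = 0.1633
Difference = 16.33 − 14.20 = 2.13 percentage points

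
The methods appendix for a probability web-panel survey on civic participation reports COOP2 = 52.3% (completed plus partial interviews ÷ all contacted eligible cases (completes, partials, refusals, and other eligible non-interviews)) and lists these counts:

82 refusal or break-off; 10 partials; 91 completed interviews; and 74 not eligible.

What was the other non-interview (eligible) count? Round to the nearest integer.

Numerator = 91 + 10 = 101
COOP2 = 101 / D = 0.523
D = 101 / 0.523 = 193.1
Other denominator terms total 183
other non-interview (eligible) = 193.1 − 183 ≈ 10

10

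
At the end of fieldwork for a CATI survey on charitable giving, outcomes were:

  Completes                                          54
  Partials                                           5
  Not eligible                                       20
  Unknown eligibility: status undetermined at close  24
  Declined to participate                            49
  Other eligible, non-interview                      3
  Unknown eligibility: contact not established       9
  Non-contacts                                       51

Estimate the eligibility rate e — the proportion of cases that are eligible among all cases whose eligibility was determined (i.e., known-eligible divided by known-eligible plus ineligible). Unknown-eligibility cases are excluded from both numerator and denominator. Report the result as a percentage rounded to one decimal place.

Undetermined eligibility = 9 + 24 = 33
Determined eligible: 54 + 5 + 49 + 51 + 3 = 162
e = 162 / (162 + 20) = 162 / 182 = 0.8901

89.0%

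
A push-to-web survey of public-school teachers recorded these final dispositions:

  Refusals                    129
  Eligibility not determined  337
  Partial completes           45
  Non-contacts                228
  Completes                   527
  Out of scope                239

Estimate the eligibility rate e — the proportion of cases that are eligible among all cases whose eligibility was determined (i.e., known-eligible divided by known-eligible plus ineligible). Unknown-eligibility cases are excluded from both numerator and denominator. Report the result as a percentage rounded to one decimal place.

Known eligible → 527 + 45 + 129 + 228 = 929
e = 929 / (929 + 239) = 929 / 1168 = 0.7954

79.5%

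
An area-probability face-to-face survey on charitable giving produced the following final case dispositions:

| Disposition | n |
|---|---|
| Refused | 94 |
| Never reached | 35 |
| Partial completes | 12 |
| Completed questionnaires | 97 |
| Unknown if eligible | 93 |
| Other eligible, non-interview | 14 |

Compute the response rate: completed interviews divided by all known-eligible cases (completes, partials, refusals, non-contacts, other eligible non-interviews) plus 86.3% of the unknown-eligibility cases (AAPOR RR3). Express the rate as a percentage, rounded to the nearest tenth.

Num = 97
Eligible (known) = 97 + 12 + 94 + 35 + 14 = 252
Estimated eligible among unknowns = 0.8630 × 93 = 80.26
Denom = 252 + 80.26 = 332.26
RR3 = 97 / 332.26 = 0.2919

29.2%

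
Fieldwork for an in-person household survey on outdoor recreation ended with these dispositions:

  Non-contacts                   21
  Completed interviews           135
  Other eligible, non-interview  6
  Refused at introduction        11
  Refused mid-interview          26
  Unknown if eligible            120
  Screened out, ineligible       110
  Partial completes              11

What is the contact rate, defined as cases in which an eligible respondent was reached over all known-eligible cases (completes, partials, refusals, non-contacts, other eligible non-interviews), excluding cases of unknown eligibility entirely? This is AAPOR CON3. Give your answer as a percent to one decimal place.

90.0%

Refusal or break-off = 11 + 26 = 37
Numerator = 135 + 11 + 37 + 6 = 189
Denom = 135 + 11 + 37 + 21 + 6 = 210
CON3 = 189 / 210 = 0.9000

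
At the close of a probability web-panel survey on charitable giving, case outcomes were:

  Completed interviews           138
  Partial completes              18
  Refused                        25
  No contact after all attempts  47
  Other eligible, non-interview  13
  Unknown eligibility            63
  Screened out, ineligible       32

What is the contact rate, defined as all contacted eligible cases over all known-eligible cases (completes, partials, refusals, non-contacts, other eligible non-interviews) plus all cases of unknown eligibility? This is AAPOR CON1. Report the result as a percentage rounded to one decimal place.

63.8%

Num → 138 + 18 + 25 + 13 = 194
Denominator → 138 + 18 + 25 + 47 + 13 + 63 = 304
CON1 = 194 / 304 = 0.6382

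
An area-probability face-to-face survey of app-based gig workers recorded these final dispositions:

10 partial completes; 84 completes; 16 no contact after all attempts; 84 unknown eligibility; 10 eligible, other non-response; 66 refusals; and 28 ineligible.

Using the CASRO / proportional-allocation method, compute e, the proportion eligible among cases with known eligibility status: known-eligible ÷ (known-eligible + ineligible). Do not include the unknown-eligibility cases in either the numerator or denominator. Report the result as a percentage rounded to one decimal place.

86.9%

Known eligible: 84 + 10 + 66 + 16 + 10 = 186
e = 186 / (186 + 28) = 186 / 214 = 0.8692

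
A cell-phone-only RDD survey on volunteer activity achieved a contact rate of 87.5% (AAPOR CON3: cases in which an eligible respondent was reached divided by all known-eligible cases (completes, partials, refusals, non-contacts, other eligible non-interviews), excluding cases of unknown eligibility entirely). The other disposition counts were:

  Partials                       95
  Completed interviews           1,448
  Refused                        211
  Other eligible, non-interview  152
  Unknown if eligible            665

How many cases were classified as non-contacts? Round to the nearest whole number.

Num → 1448 + 95 + 211 + 152 = 1906
CON3 = 1906 / D = 0.875
D = 1906 / 0.875 = 2178.3
Remaining denominator categories sum to 1906
non-contacts = 2178.3 − 1906 ≈ 272

272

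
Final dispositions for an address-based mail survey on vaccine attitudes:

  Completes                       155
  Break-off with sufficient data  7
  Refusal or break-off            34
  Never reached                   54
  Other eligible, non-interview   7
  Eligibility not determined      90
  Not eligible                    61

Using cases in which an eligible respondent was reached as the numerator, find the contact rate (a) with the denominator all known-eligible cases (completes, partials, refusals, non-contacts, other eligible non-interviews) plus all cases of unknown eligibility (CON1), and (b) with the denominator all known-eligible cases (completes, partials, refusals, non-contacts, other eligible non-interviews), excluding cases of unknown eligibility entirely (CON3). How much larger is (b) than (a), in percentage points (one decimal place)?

Num: 155 + 7 + 34 + 7 = 203
Denominator: 155 + 7 + 34 + 54 + 7 + 90 = 347
CON1 = 203 / 347 = 0.5850
Denominator: 155 + 7 + 34 + 54 + 7 = 257
CON3 = 203 / 257 = 0.7899
Difference = 78.99 − 58.50 = 20.49 percentage points

20.5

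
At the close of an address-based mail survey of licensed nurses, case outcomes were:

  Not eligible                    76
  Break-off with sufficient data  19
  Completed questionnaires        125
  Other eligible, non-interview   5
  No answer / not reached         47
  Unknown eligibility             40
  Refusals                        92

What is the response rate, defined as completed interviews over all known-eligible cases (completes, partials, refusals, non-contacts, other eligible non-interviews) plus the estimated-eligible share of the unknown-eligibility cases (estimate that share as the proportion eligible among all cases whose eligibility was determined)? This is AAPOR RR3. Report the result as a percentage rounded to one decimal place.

39.1%

Num = 125
Known eligible = 125 + 19 + 92 + 47 + 5 = 288
e = 288 / (288 + 76) = 288 / 364 = 0.7912
Estimated eligible among unknowns = 0.7912 × 40 = 31.65
Base = 288 + 31.65 = 319.65
RR3 = 125 / 319.65 = 0.3911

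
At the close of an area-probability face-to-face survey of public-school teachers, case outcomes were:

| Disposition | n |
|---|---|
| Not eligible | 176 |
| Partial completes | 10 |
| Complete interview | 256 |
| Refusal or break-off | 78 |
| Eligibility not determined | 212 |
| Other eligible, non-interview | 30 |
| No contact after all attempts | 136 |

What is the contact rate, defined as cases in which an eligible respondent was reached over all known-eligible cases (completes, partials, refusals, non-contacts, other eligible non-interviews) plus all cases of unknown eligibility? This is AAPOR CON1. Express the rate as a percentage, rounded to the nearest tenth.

Num: 256 + 10 + 78 + 30 = 374
Base: 256 + 10 + 78 + 136 + 30 + 212 = 722
CON1 = 374 / 722 = 0.5180

51.8%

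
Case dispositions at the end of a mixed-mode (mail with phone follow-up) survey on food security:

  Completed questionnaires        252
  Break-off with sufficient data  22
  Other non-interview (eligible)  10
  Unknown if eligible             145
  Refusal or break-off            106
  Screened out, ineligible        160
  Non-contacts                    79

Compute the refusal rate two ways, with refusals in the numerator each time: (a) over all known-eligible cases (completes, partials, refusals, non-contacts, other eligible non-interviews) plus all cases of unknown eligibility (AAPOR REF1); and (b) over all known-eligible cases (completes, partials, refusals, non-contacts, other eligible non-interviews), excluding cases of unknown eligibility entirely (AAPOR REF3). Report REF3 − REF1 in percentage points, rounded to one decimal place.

5.3

Numerator: 106
Denominator: 252 + 22 + 106 + 79 + 10 + 145 = 614
REF1 = 106 / 614 = 0.1726
Denominator: 252 + 22 + 106 + 79 + 10 = 469
REF3 = 106 / 469 = 0.2260
Difference = 22.60 − 17.26 = 5.34 percentage points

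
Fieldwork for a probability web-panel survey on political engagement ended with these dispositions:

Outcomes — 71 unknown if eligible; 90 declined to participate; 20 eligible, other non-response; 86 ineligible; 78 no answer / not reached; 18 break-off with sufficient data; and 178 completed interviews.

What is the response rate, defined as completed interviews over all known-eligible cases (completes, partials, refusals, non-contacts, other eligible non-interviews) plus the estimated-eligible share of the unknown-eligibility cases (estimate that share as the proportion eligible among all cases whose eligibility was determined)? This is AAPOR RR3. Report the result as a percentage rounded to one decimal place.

40.3%

Top = 178
Eligible (known) = 178 + 18 + 90 + 78 + 20 = 384
e = 384 / (384 + 86) = 384 / 470 = 0.8170
Eligible share of unknowns = 0.8170 × 71 = 58.01
Denom = 384 + 58.01 = 442.01
RR3 = 178 / 442.01 = 0.4027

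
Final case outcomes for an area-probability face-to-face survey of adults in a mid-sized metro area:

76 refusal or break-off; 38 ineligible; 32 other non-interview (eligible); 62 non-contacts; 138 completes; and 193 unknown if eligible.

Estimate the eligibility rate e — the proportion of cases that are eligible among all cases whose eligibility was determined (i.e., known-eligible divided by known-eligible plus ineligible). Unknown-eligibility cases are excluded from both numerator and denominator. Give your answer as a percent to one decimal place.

Eligible (known) → 138 + 76 + 62 + 32 = 308
e = 308 / (308 + 38) = 308 / 346 = 0.8902

89.0%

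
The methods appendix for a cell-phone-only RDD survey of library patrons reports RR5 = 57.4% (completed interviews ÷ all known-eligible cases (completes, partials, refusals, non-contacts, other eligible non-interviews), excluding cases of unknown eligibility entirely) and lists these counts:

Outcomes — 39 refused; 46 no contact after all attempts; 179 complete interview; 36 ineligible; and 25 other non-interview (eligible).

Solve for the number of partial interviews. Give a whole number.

RR5 = 179 / D = 0.574
D = 179 / 0.574 = 311.8
Remaining denominator categories sum to 289
partial interviews = 311.8 − 289 ≈ 23

23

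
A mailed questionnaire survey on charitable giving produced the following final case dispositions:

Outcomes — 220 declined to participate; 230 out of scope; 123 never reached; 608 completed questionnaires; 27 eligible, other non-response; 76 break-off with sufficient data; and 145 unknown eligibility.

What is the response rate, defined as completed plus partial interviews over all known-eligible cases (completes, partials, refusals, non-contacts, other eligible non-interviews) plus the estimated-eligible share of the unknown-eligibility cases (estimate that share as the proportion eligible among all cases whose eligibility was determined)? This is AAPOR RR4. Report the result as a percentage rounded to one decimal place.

58.3%

Top = 608 + 76 = 684
Determined eligible = 608 + 76 + 220 + 123 + 27 = 1054
e = 1054 / (1054 + 230) = 1054 / 1284 = 0.8209
e × U = 0.8209 × 145 = 119.03
Base = 1054 + 119.03 = 1173.03
RR4 = 684 / 1173.03 = 0.5831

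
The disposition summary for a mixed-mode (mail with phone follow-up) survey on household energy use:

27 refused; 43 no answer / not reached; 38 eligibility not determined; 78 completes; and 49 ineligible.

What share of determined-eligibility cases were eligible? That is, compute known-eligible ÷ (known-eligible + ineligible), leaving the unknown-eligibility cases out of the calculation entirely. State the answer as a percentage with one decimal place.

Known eligible = 78 + 27 + 43 = 148
e = 148 / (148 + 49) = 148 / 197 = 0.7513

75.1%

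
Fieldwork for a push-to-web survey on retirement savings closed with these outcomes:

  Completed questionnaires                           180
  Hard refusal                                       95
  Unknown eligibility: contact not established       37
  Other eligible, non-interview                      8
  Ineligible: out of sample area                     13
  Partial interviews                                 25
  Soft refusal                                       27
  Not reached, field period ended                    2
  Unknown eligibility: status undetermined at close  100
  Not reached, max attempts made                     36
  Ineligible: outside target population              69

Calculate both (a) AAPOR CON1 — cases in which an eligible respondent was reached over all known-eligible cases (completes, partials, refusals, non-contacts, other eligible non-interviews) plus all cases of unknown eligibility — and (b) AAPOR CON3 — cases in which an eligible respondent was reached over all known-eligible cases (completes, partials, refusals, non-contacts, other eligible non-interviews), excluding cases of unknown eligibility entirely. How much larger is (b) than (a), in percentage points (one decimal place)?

Refusals = 95 + 27 = 122
No contact after all attempts = 2 + 36 = 38
Unknown eligibility = 37 + 100 = 137
Screened out, ineligible = 69 + 13 = 82
Top = 180 + 25 + 122 + 8 = 335
Base = 180 + 25 + 122 + 38 + 8 + 137 = 510
CON1 = 335 / 510 = 0.6569
Base = 180 + 25 + 122 + 38 + 8 = 373
CON3 = 335 / 373 = 0.8981
Difference = 89.81 − 65.69 = 24.12 percentage points

24.1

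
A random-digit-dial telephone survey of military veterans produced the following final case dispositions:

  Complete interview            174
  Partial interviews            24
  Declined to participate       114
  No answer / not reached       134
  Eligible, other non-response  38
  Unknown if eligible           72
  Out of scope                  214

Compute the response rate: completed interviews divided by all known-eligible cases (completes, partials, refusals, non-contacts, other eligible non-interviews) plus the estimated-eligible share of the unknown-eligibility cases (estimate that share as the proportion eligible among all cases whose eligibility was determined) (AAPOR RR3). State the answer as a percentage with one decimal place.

Top → 174
Known eligible → 174 + 24 + 114 + 134 + 38 = 484
e = 484 / (484 + 214) = 484 / 698 = 0.6934
Estimated eligible among unknowns → 0.6934 × 72 = 49.92
Base → 484 + 49.92 = 533.92
RR3 = 174 / 533.92 = 0.3259

32.6%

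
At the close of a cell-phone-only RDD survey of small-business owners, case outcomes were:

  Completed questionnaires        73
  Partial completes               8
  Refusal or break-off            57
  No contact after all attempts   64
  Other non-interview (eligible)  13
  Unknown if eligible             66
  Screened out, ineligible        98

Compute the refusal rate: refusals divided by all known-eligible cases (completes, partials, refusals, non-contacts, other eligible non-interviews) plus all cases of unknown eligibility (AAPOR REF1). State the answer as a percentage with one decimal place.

20.3%

Top → 57
Denom → 73 + 8 + 57 + 64 + 13 + 66 = 281
REF1 = 57 / 281 = 0.2028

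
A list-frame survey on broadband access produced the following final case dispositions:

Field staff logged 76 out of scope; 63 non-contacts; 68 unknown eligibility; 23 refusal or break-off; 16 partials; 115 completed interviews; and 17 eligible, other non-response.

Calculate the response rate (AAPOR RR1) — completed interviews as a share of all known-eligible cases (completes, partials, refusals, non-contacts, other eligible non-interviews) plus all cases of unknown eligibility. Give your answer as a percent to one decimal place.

Num → 115
Denominator → 115 + 16 + 23 + 63 + 17 + 68 = 302
RR1 = 115 / 302 = 0.3808

38.1%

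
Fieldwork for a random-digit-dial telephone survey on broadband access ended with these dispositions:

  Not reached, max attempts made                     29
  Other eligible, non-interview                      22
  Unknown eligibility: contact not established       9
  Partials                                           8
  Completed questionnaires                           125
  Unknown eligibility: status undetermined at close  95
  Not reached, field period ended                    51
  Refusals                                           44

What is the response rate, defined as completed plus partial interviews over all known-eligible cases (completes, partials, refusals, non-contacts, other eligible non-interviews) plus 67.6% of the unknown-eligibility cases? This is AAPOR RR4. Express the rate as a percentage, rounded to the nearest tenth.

38.1%

No contact after all attempts = 51 + 29 = 80
Unknown if eligible = 9 + 95 = 104
Top: 125 + 8 = 133
Known eligible: 125 + 8 + 44 + 80 + 22 = 279
Estimated eligible among unknowns: 0.6760 × 104 = 70.30
Denominator: 279 + 70.30 = 349.30
RR4 = 133 / 349.30 = 0.3808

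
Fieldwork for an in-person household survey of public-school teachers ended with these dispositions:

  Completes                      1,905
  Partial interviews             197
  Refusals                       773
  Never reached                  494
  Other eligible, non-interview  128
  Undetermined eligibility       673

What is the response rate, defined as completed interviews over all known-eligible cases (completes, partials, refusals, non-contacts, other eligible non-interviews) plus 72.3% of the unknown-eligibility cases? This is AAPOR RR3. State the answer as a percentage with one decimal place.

Numerator: 1905
Known eligible: 1905 + 197 + 773 + 494 + 128 = 3497
Estimated eligible among unknowns: 0.7230 × 673 = 486.58
Denom: 3497 + 486.58 = 3983.58
RR3 = 1905 / 3983.58 = 0.4782

47.8%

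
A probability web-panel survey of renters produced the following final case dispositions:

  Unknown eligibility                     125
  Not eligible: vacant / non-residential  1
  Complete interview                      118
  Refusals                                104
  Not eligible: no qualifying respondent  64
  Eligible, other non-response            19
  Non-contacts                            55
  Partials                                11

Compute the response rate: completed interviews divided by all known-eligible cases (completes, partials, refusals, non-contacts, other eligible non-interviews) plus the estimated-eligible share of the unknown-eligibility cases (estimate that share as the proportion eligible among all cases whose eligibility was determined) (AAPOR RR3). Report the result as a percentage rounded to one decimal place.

28.8%

Ineligible = 64 + 1 = 65
Num → 118
Determined eligible → 118 + 11 + 104 + 55 + 19 = 307
e = 307 / (307 + 65) = 307 / 372 = 0.8253
Estimated eligible among unknowns → 0.8253 × 125 = 103.16
Base → 307 + 103.16 = 410.16
RR3 = 118 / 410.16 = 0.2877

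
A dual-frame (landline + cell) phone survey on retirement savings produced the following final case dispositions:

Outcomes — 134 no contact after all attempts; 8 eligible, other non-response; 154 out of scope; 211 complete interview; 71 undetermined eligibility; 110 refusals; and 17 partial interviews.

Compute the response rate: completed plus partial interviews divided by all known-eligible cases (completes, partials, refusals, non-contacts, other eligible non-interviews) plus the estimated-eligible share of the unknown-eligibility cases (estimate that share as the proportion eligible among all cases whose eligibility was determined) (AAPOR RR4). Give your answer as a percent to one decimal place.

Num → 211 + 17 = 228
Known eligible → 211 + 17 + 110 + 134 + 8 = 480
e = 480 / (480 + 154) = 480 / 634 = 0.7571
e × U → 0.7571 × 71 = 53.75
Denominator → 480 + 53.75 = 533.75
RR4 = 228 / 533.75 = 0.4272

42.7%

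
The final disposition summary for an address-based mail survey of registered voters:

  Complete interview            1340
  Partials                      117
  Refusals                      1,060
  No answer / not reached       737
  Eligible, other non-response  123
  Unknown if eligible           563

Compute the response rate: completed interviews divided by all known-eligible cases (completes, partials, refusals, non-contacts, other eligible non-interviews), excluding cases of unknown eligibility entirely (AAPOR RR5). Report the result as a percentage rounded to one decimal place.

39.7%

Numerator: 1340
Base: 1340 + 117 + 1060 + 737 + 123 = 3377
RR5 = 1340 / 3377 = 0.3968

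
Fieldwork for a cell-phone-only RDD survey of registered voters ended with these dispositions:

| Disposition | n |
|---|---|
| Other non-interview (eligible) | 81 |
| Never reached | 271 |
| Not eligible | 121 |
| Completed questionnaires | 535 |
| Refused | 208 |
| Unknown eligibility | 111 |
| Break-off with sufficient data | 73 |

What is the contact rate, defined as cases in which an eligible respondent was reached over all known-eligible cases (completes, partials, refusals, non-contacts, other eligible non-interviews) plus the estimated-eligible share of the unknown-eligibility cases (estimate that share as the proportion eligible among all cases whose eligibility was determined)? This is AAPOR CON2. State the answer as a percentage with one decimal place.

70.7%

Num = 535 + 73 + 208 + 81 = 897
Determined eligible = 535 + 73 + 208 + 271 + 81 = 1168
e = 1168 / (1168 + 121) = 1168 / 1289 = 0.9061
Estimated eligible among unknowns = 0.9061 × 111 = 100.58
Denominator = 1168 + 100.58 = 1268.58
CON2 = 897 / 1268.58 = 0.7071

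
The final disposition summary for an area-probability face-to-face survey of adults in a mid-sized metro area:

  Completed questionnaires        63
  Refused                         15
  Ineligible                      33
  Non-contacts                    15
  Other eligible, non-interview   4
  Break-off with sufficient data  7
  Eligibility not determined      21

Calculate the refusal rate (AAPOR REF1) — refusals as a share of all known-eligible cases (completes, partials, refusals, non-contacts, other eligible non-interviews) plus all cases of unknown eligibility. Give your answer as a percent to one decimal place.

Numerator = 15
Denominator = 63 + 7 + 15 + 15 + 4 + 21 = 125
REF1 = 15 / 125 = 0.1200

12.0%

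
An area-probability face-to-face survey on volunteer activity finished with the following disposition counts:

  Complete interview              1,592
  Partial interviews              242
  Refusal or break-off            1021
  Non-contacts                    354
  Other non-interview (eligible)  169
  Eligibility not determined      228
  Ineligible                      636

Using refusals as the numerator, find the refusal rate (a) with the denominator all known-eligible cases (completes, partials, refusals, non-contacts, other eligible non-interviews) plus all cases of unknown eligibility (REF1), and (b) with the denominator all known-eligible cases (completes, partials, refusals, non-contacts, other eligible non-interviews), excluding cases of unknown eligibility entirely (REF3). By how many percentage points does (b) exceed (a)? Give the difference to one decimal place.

1.9

Top = 1021
Denominator = 1592 + 242 + 1021 + 354 + 169 + 228 = 3606
REF1 = 1021 / 3606 = 0.2831
Denominator = 1592 + 242 + 1021 + 354 + 169 = 3378
REF3 = 1021 / 3378 = 0.3022
Difference = 30.22 − 28.31 = 1.91 percentage points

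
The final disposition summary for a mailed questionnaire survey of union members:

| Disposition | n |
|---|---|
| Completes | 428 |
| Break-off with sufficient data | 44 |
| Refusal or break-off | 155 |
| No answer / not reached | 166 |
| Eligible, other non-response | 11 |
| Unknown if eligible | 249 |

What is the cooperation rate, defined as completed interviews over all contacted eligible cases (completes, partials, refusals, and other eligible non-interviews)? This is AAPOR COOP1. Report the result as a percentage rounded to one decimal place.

67.1%

Num: 428
Base: 428 + 44 + 155 + 11 = 638
COOP1 = 428 / 638 = 0.6708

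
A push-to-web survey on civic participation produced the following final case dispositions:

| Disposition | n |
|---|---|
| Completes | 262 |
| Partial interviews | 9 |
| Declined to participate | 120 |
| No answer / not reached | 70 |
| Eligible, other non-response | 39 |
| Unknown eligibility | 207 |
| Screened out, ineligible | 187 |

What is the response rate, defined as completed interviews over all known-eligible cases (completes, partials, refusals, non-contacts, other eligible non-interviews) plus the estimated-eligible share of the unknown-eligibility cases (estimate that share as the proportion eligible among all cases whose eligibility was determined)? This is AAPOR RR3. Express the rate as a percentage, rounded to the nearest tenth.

Top: 262
Known eligible: 262 + 9 + 120 + 70 + 39 = 500
e = 500 / (500 + 187) = 500 / 687 = 0.7278
Estimated eligible among unknowns: 0.7278 × 207 = 150.65
Denominator: 500 + 150.65 = 650.65
RR3 = 262 / 650.65 = 0.4027

40.3%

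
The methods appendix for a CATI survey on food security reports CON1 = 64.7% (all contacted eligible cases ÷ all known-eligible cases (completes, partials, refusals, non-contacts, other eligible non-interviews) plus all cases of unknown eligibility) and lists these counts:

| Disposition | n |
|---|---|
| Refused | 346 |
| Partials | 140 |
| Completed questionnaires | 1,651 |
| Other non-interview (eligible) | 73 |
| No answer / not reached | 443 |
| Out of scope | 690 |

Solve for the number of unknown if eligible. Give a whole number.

Top: 1651 + 140 + 346 + 73 = 2210
CON1 = 2210 / D = 0.647
D = 2210 / 0.647 = 3415.8
Rest of base = 2653
unknown if eligible = 3415.8 − 2653 ≈ 763

763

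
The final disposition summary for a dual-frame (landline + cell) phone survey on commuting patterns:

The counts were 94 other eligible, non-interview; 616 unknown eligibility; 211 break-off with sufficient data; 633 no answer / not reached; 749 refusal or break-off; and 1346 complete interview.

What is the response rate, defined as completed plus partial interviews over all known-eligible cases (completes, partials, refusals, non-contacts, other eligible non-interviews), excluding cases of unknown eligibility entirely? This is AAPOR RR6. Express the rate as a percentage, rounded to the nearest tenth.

Top = 1346 + 211 = 1557
Base = 1346 + 211 + 749 + 633 + 94 = 3033
RR6 = 1557 / 3033 = 0.5134

51.3%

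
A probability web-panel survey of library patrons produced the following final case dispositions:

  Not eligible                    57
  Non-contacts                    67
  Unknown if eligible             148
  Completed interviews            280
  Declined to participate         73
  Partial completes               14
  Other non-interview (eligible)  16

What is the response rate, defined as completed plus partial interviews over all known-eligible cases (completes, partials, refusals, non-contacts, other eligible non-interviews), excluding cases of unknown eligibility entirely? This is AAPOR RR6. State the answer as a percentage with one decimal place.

Num: 280 + 14 = 294
Denominator: 280 + 14 + 73 + 67 + 16 = 450
RR6 = 294 / 450 = 0.6533

65.3%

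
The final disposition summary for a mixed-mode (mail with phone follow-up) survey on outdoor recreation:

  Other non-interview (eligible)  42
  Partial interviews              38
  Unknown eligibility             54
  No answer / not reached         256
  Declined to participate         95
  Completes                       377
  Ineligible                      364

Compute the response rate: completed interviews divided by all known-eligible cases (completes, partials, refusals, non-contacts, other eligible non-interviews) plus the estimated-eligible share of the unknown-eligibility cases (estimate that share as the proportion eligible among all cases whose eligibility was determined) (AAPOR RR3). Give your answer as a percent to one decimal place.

Top = 377
Determined eligible = 377 + 38 + 95 + 256 + 42 = 808
e = 808 / (808 + 364) = 808 / 1172 = 0.6894
Estimated eligible among unknowns = 0.6894 × 54 = 37.23
Base = 808 + 37.23 = 845.23
RR3 = 377 / 845.23 = 0.4460

44.6%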